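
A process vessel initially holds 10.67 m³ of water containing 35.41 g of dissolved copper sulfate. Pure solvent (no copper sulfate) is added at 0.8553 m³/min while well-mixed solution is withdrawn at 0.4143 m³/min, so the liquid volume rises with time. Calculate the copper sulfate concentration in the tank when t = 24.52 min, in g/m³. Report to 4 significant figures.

Let m(t) be the amount of copper sulfate. Volume: V(t) = V₀ + (Q_in − Q_out) t = 10.67 + 0.441000 t; V(24.52) = 21.4833 m³.
Solute balance: dm/dt = 0 − Q_out C = −Q_out m/V(t).
Separate: dm/m = −Q_out dt/V(t) ⇒ ln(m/m₀) = −(Q_out/(Q_in−Q_out)) ln(V/V₀).
m = m₀ (V₀/V)^(Q_out/(Q_in−Q_out)) = 35.41 × (10.67/21.4833)^(0.939456) = 18.3481 g.
C = m/V = 18.3481/21.4833 = 0.854062 g/m³.

0.8541 g/m³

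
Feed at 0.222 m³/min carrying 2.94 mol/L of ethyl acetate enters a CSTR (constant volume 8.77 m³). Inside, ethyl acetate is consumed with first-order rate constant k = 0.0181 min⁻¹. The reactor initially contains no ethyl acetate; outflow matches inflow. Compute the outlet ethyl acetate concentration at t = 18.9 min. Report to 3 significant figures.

Accumulation = in − out − consumed: V dC/dt = Q C_in − Q C − k V C.
dC/dt = (Q/V) C_in − (Q/V + k) C; effective rate a = Q/V + k = 0.025314 + 0.0181 = 0.043414 min⁻¹.
C_ss = Q C_in/(Q + kV) = 1.7143 mol/L; C(t) = C_ss + (C₀ − C_ss) e^(−a t).
C(18.9) = 1.7143 + (-1.7143)·e^(−0.043414·18.9) = 1.7143 + (-1.7143)·0.44020 = 0.95963 mol/L.

0.960 mol/L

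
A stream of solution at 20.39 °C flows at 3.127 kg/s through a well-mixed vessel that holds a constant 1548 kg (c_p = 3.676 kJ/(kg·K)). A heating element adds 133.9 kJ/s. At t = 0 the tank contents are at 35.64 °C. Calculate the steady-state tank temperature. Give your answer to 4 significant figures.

M c_p dT/dt = ṁ c_p (T_in − T) + Q̇.
At steady state dT/dt = 0 ⇒ T_ss = T_in + Q̇/(ṁ c_p) = 20.39 + 133.9/(3.127·3.676) = 32.0387 °C.

32.04 °C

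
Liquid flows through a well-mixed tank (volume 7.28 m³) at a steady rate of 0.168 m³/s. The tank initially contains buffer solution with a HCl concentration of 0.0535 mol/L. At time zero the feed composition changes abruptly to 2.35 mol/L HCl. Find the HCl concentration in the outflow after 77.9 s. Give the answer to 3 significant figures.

Transient balance on the dissolved component: V dC/dt = Q(C_in − C).
Rewrite as dC/dt + C/τ = C_in/τ, τ = V/Q = 43.333 s.
Solution: C(t) = C_in + (C₀ − C_in) e^(−t/τ).
C(77.9) = 2.35 + (0.0535 − 2.35)·e^(−77.9/43.333) = 2.35 + (-2.2965)·0.16568 = 1.9695 mol/L.

1.97 mol/L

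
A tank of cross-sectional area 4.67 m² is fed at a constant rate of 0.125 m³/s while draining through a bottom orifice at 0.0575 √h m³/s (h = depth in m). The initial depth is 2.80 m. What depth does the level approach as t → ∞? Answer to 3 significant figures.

4.73 m

A dh/dt = Q_in − 0.0575 √h. Steady state requires inflow = outflow:
Q_in = 0.0575 √h_ss ⇒ √h_ss = 0.125/0.0575 = 2.1739.
h_ss = 2.1739² = 4.7259 m. (Since h₀ = 2.80 m < h_ss, the level will rise toward this value.)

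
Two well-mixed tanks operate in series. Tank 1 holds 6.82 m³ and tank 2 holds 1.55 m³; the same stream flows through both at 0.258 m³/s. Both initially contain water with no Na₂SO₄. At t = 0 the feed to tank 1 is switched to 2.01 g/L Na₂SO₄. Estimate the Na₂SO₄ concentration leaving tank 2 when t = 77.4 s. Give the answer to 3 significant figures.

1.87 g/L

Species balance on tank i: dCᵢ/dt = (Cᵢ₋₁ − Cᵢ)/τᵢ with τᵢ = Vᵢ/Q.
τ₁ = 6.82/0.258 = 26.434 s; τ₂ = 1.55/0.258 = 6.0078 s.
Solving the cascade with C₁(0)=C₂(0)=0 gives C₂(t) = C_in[1 − (τ₁ e^(−t/τ₁) − τ₂ e^(−t/τ₂))/(τ₁ − τ₂)].
At t = 77.4: e^(−t/τ₁) = 0.053502, e^(−t/τ₂) = 2.5400e-06.
C₂ = 2.01·[1 − (26.434·0.053502 − 6.0078·2.5400e-06)/(20.426)] = 2.01·0.93076 = 1.8708 g/L.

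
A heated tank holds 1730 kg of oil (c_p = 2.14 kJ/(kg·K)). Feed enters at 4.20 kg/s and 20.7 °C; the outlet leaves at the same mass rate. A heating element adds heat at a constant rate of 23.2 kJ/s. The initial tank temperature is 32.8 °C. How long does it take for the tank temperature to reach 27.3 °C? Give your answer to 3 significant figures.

355 s

M c_p dT/dt = ṁ c_p (T_in − T) + Q̇.
τ = M/ṁ = 411.90 s; T_ss = T_in + Q̇/(ṁ c_p) = 23.281 °C.
T(t) = T_ss + (T₀ − T_ss) e^(−t/τ). Set T = 27.3:
e^(−t/τ) = (27.3 − 23.281)/(32.8 − 23.281) = 0.42219
t = −411.90 · ln(0.42219) = 355.18 s.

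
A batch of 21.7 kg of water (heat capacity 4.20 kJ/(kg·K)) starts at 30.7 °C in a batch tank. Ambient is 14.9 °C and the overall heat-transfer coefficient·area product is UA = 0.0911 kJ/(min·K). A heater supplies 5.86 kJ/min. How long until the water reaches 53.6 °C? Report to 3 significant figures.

639 min

Heat balance on the well-mixed liquid: M c_p dT/dt = −UA(T − T_amb) + Q̇.
τ = M c_p/UA = 1000.4 min; T_ss = T_amb + Q̇/UA = 14.9 + 5.86/0.0911 = 79.225 °C.
T(t) = T_ss + (T₀ − T_ss)e^(−t/τ); set T = 53.6:
t = −τ ln[(T − T_ss)/(T₀ − T_ss)] = −1000.4 · ln(0.52808) = 638.79 min.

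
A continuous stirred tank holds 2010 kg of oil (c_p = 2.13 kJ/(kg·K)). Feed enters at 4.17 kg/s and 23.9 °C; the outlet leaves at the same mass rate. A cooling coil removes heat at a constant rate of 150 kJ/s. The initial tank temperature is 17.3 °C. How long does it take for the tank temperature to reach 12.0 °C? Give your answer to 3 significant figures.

349 s

Unsteady energy balance on the tank contents: M c_p dT/dt = ṁ c_p (T_in − T) − 150.
τ = M/ṁ = 482.01 s; T_ss = T_in − Q̇/(ṁ c_p) = 7.0121 °C.
T(t) = T_ss + (T₀ − T_ss) e^(−t/τ). Set T = 12.0:
e^(−t/τ) = (12.0 − 7.0121)/(17.3 − 7.0121) = 0.48483
t = −482.01 · ln(0.48483) = 348.96 s.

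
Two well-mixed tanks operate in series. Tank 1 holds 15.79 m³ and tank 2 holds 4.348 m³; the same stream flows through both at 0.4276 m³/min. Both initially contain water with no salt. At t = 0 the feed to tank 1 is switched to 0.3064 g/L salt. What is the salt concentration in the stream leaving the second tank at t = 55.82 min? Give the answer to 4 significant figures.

Each tank obeys Vᵢ dCᵢ/dt = Q(Cᵢ₋₁ − Cᵢ), so τᵢ = Vᵢ/Q.
τ₁ = 15.79/0.4276 = 36.9270 min; τ₂ = 4.348/0.4276 = 10.1684 min.
Tank 1: C₁ = C_in(1 − e^(−t/τ₁)). Tank 2 (τ₁ ≠ τ₂): C₂ = C_in[1 − (τ₁ e^(−t/τ₁) − τ₂ e^(−t/τ₂))/(τ₁ − τ₂)].
At t = 55.82: e^(−t/τ₁) = 0.220550, e^(−t/τ₂) = 0.00412964.
C₂ = 0.3064·[1 − (36.9270·0.220550 − 10.1684·0.00412964)/(26.7587)] = 0.3064·0.697209 = 0.213625 g/L.

0.2136 g/L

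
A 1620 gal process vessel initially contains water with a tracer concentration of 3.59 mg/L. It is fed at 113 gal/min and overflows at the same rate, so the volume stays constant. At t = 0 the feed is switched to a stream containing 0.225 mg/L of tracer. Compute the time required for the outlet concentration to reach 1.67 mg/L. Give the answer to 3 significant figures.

Species balance on the tank: V dC/dt = Q(C_in − C), so τ = V/Q = 14.336 min.
C(t) = C_in + (C₀ − C_in) e^(−t/τ). Set C = 1.67 and solve for t:
e^(−t/τ) = (C − C_in)/(C₀ − C_in) = (1.67 − 0.225)/(3.59 − 0.225) = 0.42942
t = −τ ln(…) = 14.336 × 0.84532 = 12.119 min.

12.1 min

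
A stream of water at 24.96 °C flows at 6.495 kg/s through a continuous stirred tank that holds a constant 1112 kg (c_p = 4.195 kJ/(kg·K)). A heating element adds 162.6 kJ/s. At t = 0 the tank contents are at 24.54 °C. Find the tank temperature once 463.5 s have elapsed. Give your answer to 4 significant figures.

30.50 °C

First-law balance (no shaft work): M c_p dT/dt = ṁ c_p (T_in − T) + 162.6.
Rearrange: dT/dt = (T_ss − T)/τ with τ = M/ṁ = 171.209 s and T_ss = T_in + Q̇/(ṁ c_p) = 30.9277 °C.
This is linear first-order; T(t) = T_ss + (T₀ − T_ss) e^(−t/τ).
T(463.5) = 30.9277 + (-6.38773)·e^(−463.5/171.209) = 30.9277 + (-6.38773)·0.0667218 = 30.5015 °C.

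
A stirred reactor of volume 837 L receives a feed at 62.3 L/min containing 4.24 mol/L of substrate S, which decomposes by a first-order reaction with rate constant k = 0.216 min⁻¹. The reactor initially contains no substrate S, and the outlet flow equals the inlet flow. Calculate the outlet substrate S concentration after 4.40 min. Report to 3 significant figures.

0.784 mol/L

Species balance: V dC/dt = Q C_in − Q C − k V C.
This is linear with rate a = Q/V + k = 0.29043 min⁻¹.
C_ss = Q C_in/(Q + kV) = 1.0866 mol/L; C(t) = C_ss + (C₀ − C_ss) e^(−a t).
C(4.40) = 1.0866 + (-1.0866)·e^(−0.29043·4.40) = 1.0866 + (-1.0866)·0.27862 = 0.78387 mol/L.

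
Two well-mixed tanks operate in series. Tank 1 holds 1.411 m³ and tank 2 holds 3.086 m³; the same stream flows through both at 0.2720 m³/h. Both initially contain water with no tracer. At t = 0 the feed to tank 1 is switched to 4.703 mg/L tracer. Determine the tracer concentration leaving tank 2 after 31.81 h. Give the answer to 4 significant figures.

Time constants: τᵢ = Vᵢ/Q for each well-mixed tank.
τ₁ = 1.411/0.2720 = 5.18750 h; τ₂ = 3.086/0.2720 = 11.3456 h.
Tank 1: C₁ = C_in(1 − e^(−t/τ₁)). Tank 2 (τ₁ ≠ τ₂): C₂ = C_in[1 − (τ₁ e^(−t/τ₁) − τ₂ e^(−t/τ₂))/(τ₁ − τ₂)].
At t = 31.81: e^(−t/τ₁) = 0.00217213, e^(−t/τ₂) = 0.0605835.
C₂ = 4.703·[1 − (5.18750·0.00217213 − 11.3456·0.0605835)/(-6.15809)] = 4.703·0.890211 = 4.18666 mg/L.

4.187 mg/L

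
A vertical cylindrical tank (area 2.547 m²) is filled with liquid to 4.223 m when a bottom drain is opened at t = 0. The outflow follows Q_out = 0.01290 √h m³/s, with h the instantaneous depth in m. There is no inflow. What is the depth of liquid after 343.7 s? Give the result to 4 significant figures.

A dh/dt = −Q_out = −0.01290 √h.
Separate and integrate: 2(√h − √h₀) = −(0.01290/A) t.
√h = √4.223 − 0.01290·343.7/(2·2.547) = 2.05499 − 0.870383 = 1.18461.
h = 1.18461² = 1.40330 m.

1.403 m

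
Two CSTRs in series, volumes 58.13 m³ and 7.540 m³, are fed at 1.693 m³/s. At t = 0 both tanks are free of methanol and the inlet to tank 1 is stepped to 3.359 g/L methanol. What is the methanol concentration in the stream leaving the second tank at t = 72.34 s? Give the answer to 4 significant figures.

2.890 g/L

Time constants: τᵢ = Vᵢ/Q for each well-mixed tank.
τ₁ = 58.13/1.693 = 34.3355 s; τ₂ = 7.540/1.693 = 4.45363 s.
Tank 1: C₁ = C_in(1 − e^(−t/τ₁)). Tank 2 (τ₁ ≠ τ₂): C₂ = C_in[1 − (τ₁ e^(−t/τ₁) − τ₂ e^(−t/τ₂))/(τ₁ − τ₂)].
At t = 72.34: e^(−t/τ₁) = 0.121620, e^(−t/τ₂) = 8.82652e-08.
C₂ = 3.359·[1 − (34.3355·0.121620 − 4.45363·8.82652e-08)/(29.8819)] = 3.359·0.860254 = 2.88959 g/L.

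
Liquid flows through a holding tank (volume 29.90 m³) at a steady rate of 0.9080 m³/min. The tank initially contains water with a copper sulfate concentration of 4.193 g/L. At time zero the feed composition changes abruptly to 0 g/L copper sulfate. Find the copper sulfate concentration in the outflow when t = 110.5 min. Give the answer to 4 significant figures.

Transient balance on the dissolved component: V dC/dt = Q(C_in − C).
So dC/dt = (C_in − C)/τ with τ = V/Q = 29.90/0.9080 = 32.9295 min.
Integrating: C(t) = C_in + (C₀ − C_in) e^(−t/τ).
C(110.5) = 0 + (4.193 − 0)·e^(−110.5/32.9295) = 0 + (4.19300)·0.0348866 = 0.146280 g/L.

0.1463 g/L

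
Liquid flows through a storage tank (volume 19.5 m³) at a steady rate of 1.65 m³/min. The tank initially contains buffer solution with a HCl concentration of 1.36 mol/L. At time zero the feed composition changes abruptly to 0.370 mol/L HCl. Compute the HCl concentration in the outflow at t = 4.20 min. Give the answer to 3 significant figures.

Unsteady species balance (constant V, well mixed): V dC/dt = Q(C_in − C).
Rewrite as dC/dt + C/τ = C_in/τ, τ = V/Q = 11.818 min.
This is linear first-order; C(t) = C_in + (C₀ − C_in) e^(−t/τ).
C(4.20) = 0.370 + (1.36 − 0.370)·e^(−4.20/11.818) = 0.370 + (0.99000)·0.70090 = 1.0639 mol/L.

1.06 mol/L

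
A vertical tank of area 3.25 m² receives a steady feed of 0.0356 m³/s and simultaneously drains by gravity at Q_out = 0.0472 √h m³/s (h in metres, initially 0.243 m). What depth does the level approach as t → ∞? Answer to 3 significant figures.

Level balance: A dh/dt = 0.0356 − 0.0472 √h. Setting dh/dt = 0:
Q_in = 0.0472 √h_ss ⇒ √h_ss = 0.0356/0.0472 = 0.75424.
h_ss = 0.75424² = 0.56887 m. (Since h₀ = 0.243 m < h_ss, the level will rise toward this value.)

0.569 m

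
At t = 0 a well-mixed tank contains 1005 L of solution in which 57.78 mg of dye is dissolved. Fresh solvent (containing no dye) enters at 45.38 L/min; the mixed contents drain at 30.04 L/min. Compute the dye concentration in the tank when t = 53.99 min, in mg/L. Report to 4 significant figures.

Total volume: dV/dt = Q_in − Q_out = 15.3400 L/min, so V(t) = 1005 + 15.3400 t and V(53.99) = 1833.21 L.
Species balance (pure solvent in): dm/dt = −Q_out · m/V(t).
dm/m = −Q_out dt/(V₀ + 15.3400 t); integrating gives ln(m/m₀) = −(Q_out/(Q_in−Q_out)) ln(V/V₀).
m = m₀ (V₀/V)^(Q_out/(Q_in−Q_out)) = 57.78 × (1005/1833.21)^(1.95828) = 17.8065 mg.
C = m/V = 17.8065/1833.21 = 0.00971329 mg/L.

0.009713 mg/L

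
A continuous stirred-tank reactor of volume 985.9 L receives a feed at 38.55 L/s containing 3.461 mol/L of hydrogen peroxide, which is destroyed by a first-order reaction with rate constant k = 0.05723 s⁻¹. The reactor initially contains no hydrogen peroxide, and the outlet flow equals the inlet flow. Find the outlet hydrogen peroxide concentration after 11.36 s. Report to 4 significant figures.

V dC/dt = Q(C_in − C) − k V C.
dC/dt = (Q/V) C_in − (Q/V + k) C; effective rate a = Q/V + k = 0.0391013 + 0.05723 = 0.0963313 s⁻¹.
C_ss = Q C_in/(Q + kV) = 1.40484 mol/L; C(t) = C_ss + (C₀ − C_ss) e^(−a t).
C(11.36) = 1.40484 + (-1.40484)·e^(−0.0963313·11.36) = 1.40484 + (-1.40484)·0.334766 = 0.934545 mol/L.

0.9345 mol/L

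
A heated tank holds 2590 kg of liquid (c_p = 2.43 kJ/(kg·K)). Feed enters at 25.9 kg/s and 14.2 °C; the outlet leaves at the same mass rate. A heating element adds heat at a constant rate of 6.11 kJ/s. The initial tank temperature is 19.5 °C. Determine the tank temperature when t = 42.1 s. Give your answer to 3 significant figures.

17.7 °C

M c_p dT/dt = ṁ c_p (T_in − T) + Q̇.
τ = M/ṁ = 100.00 s; T_ss = T_in + Q̇/(ṁ c_p) = 14.2 + 6.11/(25.9·2.43) = 14.297 °C.
T approaches T_ss exponentially: T(t) = T_ss + (T₀ − T_ss) e^(−t/τ).
T(42.1) = 14.297 + (5.2029)·e^(−42.1/100.00) = 14.297 + (5.2029)·0.65639 = 17.712 °C.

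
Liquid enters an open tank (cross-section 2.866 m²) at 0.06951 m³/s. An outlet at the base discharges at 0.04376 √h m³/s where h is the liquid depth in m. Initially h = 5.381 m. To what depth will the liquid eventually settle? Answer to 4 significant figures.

2.523 m

Accumulation of liquid (constant cross-section A): A dh/dt = Q_in − 0.04376 √h. At steady state dh/dt = 0:
Q_in = 0.04376 √h_ss ⇒ √h_ss = 0.06951/0.04376 = 1.58844.
h_ss = 1.58844² = 2.52313 m. (Since h₀ = 5.381 m > h_ss, the level will fall toward this value.)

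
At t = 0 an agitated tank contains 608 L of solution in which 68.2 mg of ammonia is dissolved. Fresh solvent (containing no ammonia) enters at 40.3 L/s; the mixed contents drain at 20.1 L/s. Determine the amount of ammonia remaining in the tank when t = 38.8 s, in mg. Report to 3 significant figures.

Let m(t) be the amount of ammonia. Volume: V(t) = V₀ + (Q_in − Q_out) t = 608 + 20.200 t; V(38.8) = 1391.8 L.
No ammonia enters, so dm/dt = −Q_out · (m/V).
dm/m = −Q_out dt/(V₀ + 20.200 t); integrating gives ln(m/m₀) = −(Q_out/(Q_in−Q_out)) ln(V/V₀).
m = m₀ (V₀/V)^(Q_out/(Q_in−Q_out)) = 68.2 × (608/1391.8)^(0.99505) = 29.916 mg.

29.9 mg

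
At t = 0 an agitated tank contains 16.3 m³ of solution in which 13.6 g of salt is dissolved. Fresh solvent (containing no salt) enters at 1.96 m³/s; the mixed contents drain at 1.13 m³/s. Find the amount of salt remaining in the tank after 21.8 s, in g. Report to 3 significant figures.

4.92 g

Total volume: dV/dt = Q_in − Q_out = 0.83000 m³/s, so V(t) = 16.3 + 0.83000 t and V(21.8) = 34.394 m³.
Solute balance: dm/dt = 0 − Q_out C = −Q_out m/V(t).
dm/m = −Q_out dt/(V₀ + 0.83000 t); integrating gives ln(m/m₀) = −(Q_out/(Q_in−Q_out)) ln(V/V₀).
m = m₀ (V₀/V)^(Q_out/(Q_in−Q_out)) = 13.6 × (16.3/34.394)^(1.3614) = 4.9207 g.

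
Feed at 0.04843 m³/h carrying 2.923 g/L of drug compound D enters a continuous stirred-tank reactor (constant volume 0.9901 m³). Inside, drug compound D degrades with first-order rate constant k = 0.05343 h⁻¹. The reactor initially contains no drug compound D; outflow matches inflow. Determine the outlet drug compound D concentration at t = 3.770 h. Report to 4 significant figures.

0.4472 g/L

Species balance: V dC/dt = Q C_in − Q C − k V C.
This is linear with rate a = Q/V + k = 0.102344 h⁻¹.
C_ss = Q C_in/(Q + kV) = 1.39701 g/L; C(t) = C_ss + (C₀ − C_ss) e^(−a t).
C(3.770) = 1.39701 + (-1.39701)·e^(−0.102344·3.770) = 1.39701 + (-1.39701)·0.679881 = 0.447211 g/L.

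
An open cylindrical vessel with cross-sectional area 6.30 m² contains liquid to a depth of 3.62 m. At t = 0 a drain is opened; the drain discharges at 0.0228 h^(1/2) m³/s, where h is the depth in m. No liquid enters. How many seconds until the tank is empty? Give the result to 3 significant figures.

A dh/dt = −Q_out = −0.0228 √h.
∫ h^(−1/2) dh = −(0.0228/A) ∫ dt, giving 2√h = 2√h₀ − (0.0228/A) t.
Tank is empty when √h = 0: t_empty = 2A√h₀/0.0228.
t_empty = 2·6.30·√3.62/0.0228 = 12.600·1.9026/0.0228 = 1051.5 s.

1050 s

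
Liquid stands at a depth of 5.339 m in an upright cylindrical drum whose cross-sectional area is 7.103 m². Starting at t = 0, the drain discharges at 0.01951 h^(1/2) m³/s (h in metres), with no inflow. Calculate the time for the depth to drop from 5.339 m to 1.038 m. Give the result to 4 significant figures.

A dh/dt = −Q_out = −0.01951 √h.
Separate and integrate: 2(√h − √h₀) = −(0.01951/A) t.
t = 2A(√h₀ − √h)/0.01951 = 2·7.103·(√5.339 − √1.038)/0.01951
  = 14.2060 × (2.31063 − 1.01882) / 0.01951 = 940.614 s.

940.6 s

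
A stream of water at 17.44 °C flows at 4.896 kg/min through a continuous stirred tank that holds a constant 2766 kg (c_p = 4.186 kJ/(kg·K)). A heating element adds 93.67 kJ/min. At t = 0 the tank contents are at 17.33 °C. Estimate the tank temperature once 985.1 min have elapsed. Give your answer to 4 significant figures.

21.19 °C

M c_p dT/dt = ṁ c_p (T_in − T) + Q̇.
τ = M/ṁ = 564.951 min; T_ss = T_in + Q̇/(ṁ c_p) = 17.44 + 93.67/(4.896·4.186) = 22.0105 °C.
This is linear first-order; T(t) = T_ss + (T₀ − T_ss) e^(−t/τ).
T(985.1) = 22.0105 + (-4.68046)·e^(−985.1/564.951) = 22.0105 + (-4.68046)·0.174874 = 21.1920 °C.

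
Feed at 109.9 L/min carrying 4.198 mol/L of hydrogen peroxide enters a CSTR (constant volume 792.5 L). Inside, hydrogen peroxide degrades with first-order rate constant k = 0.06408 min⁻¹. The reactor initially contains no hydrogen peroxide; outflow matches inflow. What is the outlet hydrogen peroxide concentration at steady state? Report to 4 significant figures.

2.871 mol/L

Accumulation = in − out − consumed: V dC/dt = Q C_in − Q C − k V C.
At steady state: 0 = Q C_in − (Q + kV) C_ss, so C_ss = Q C_in/(Q + kV).
C_ss = 109.9·4.198/(109.9 + 0.06408·792.5) = 461.360/160.683 = 2.87124 mol/L.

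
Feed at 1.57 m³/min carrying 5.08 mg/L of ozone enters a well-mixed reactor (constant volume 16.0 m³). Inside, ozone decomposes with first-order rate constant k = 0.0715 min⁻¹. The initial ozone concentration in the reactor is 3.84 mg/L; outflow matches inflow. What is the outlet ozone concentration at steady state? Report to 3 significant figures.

2.94 mg/L

Accumulation = in − out − consumed: V dC/dt = Q C_in − Q C − k V C.
Steady state (dC/dt = 0): C_ss = Q C_in/(Q + kV) = C_in/(1 + kV/Q).
C_ss = 1.57·5.08/(1.57 + 0.0715·16.0) = 7.9756/2.7140 = 2.9387 mg/L.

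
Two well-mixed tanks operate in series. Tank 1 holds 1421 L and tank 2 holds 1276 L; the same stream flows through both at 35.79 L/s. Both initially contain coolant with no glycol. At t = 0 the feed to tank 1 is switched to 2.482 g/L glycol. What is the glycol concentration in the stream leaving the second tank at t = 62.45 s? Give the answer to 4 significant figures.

Each tank obeys Vᵢ dCᵢ/dt = Q(Cᵢ₋₁ − Cᵢ), so τᵢ = Vᵢ/Q.
τ₁ = 1421/35.79 = 39.7038 s; τ₂ = 1276/35.79 = 35.6524 s.
Tank 1: C₁ = C_in(1 − e^(−t/τ₁)). Tank 2 (τ₁ ≠ τ₂): C₂ = C_in[1 − (τ₁ e^(−t/τ₁) − τ₂ e^(−t/τ₂))/(τ₁ − τ₂)].
At t = 62.45: e^(−t/τ₁) = 0.207444, e^(−t/τ₂) = 0.173490.
C₂ = 2.482·[1 − (39.7038·0.207444 − 35.6524·0.173490)/(4.05141)] = 2.482·0.493767 = 1.22553 g/L.

1.226 g/L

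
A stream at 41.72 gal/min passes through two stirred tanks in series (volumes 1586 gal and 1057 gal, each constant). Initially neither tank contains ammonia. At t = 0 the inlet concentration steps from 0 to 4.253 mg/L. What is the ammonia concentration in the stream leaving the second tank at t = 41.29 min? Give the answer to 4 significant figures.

Time constants: τᵢ = Vᵢ/Q for each well-mixed tank.
τ₁ = 1586/41.72 = 38.0153 min; τ₂ = 1057/41.72 = 25.3356 min.
Tank 1: C₁ = C_in(1 − e^(−t/τ₁)). Tank 2 (τ₁ ≠ τ₂): C₂ = C_in[1 − (τ₁ e^(−t/τ₁) − τ₂ e^(−t/τ₂))/(τ₁ − τ₂)].
At t = 41.29: e^(−t/τ₁) = 0.337517, e^(−t/τ₂) = 0.195984.
C₂ = 4.253·[1 − (38.0153·0.337517 − 25.3356·0.195984)/(12.6798)] = 4.253·0.379685 = 1.61480 mg/L.

1.615 mg/L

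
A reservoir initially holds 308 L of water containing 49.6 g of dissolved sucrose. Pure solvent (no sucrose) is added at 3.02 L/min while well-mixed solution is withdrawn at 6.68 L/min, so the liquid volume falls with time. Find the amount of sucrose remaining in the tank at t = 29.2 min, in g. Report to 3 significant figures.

Let m(t) be the amount of sucrose. Volume: V(t) = V₀ + (Q_in − Q_out) t = 308 − 3.6600 t; V(29.2) = 201.13 L.
No sucrose enters, so dm/dt = −Q_out · (m/V).
dm/m = −Q_out dt/(V₀ − 3.6600 t); integrating gives ln(m/m₀) = −(Q_out/(Q_in−Q_out)) ln(V/V₀).
m = m₀ (V₀/V)^(Q_out/(Q_in−Q_out)) = 49.6 × (308/201.13)^(-1.8251) = 22.787 g.

22.8 g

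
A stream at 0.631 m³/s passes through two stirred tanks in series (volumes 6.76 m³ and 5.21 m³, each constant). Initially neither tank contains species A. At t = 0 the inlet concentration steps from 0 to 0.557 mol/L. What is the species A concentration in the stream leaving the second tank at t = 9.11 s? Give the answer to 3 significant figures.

0.140 mol/L

Species balance on tank i: dCᵢ/dt = (Cᵢ₋₁ − Cᵢ)/τᵢ with τᵢ = Vᵢ/Q.
τ₁ = 6.76/0.631 = 10.713 s; τ₂ = 5.21/0.631 = 8.2567 s.
Tank 1: C₁ = C_in(1 − e^(−t/τ₁)). Tank 2 (τ₁ ≠ τ₂): C₂ = C_in[1 − (τ₁ e^(−t/τ₁) − τ₂ e^(−t/τ₂))/(τ₁ − τ₂)].
At t = 9.11: e^(−t/τ₁) = 0.42726, e^(−t/τ₂) = 0.33176.
C₂ = 0.557·[1 − (10.713·0.42726 − 8.2567·0.33176)/(2.4564)] = 0.557·0.25173 = 0.14021 mol/L.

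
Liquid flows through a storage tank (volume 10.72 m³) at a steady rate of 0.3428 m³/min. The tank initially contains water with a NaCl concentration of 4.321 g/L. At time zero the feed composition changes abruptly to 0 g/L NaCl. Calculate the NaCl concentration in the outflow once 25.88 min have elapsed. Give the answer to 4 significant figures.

Species balance on the tank: V dC/dt = Q(C_in − C).
Rewrite as dC/dt + C/τ = C_in/τ, τ = V/Q = 31.2719 min.
This is linear first-order; C(t) = C_in + (C₀ − C_in) e^(−t/τ).
C(25.88) = 0 + (4.321 − 0)·e^(−25.88/31.2719) = 0 + (4.32100)·0.437106 = 1.88873 g/L.

1.889 g/L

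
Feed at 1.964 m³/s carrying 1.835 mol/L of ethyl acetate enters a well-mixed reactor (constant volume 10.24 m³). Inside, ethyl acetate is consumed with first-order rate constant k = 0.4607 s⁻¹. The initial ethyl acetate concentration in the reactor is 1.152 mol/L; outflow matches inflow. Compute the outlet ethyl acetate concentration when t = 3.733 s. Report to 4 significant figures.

0.5930 mol/L

Accumulation = in − out − consumed: V dC/dt = Q C_in − Q C − k V C.
This is linear with rate a = Q/V + k = 0.652497 s⁻¹.
C_ss = Q C_in/(Q + kV) = 0.539385 mol/L; C(t) = C_ss + (C₀ − C_ss) e^(−a t).
C(3.733) = 0.539385 + (0.612615)·e^(−0.652497·3.733) = 0.539385 + (0.612615)·0.0875302 = 0.593008 mol/L.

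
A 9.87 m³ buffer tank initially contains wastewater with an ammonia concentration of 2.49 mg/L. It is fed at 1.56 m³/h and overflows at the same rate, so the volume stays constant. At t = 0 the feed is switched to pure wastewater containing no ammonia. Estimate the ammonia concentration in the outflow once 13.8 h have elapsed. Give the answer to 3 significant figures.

Transient balance on the dissolved component: V dC/dt = Q(C_in − C).
So dC/dt = (C_in − C)/τ with τ = V/Q = 9.87/1.56 = 6.3269 h.
This is linear first-order; C(t) = C_in + (C₀ − C_in) e^(−t/τ).
C(13.8) = 0 + (2.49 − 0)·e^(−13.8/6.3269) = 0 + (2.4900)·0.11291 = 0.28115 mg/L.

0.281 mg/L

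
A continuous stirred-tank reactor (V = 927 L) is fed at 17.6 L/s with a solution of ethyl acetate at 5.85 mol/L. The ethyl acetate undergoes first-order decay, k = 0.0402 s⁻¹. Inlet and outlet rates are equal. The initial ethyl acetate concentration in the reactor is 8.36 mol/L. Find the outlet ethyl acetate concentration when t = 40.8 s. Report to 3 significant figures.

2.46 mol/L

V dC/dt = Q(C_in − C) − k V C.
This is linear with rate a = Q/V + k = 0.059186 s⁻¹.
C_ss = Q C_in/(Q + kV) = 1.8766 mol/L; C(t) = C_ss + (C₀ − C_ss) e^(−a t).
C(40.8) = 1.8766 + (6.4834)·e^(−0.059186·40.8) = 1.8766 + (6.4834)·0.089386 = 2.4561 mol/L.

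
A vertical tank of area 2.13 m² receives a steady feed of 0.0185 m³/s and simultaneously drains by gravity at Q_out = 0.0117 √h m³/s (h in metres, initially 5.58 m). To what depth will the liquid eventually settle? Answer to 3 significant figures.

2.50 m

A dh/dt = Q_in − 0.0117 √h. Steady state requires inflow = outflow:
Q_in = 0.0117 √h_ss ⇒ √h_ss = 0.0185/0.0117 = 1.5812.
h_ss = 1.5812² = 2.5002 m. (Since h₀ = 5.58 m > h_ss, the level will fall toward this value.)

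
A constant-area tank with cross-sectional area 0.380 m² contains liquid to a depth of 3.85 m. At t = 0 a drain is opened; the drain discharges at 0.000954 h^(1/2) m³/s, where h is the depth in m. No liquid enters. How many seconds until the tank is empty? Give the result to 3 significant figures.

1560 s

A dh/dt = −Q_out = −0.000954 √h.
This is separable: 2 d(√h)/dt = −0.000954/A, so √h = √h₀ − (0.000954/(2A)) t.
Set h = 0: 2√h₀ = (0.000954/A) t_empty ⇒ t_empty = 2A√h₀/0.000954.
t_empty = 2·0.380·√3.85/0.000954 = 0.76000·1.9621/0.000954 = 1563.1 s.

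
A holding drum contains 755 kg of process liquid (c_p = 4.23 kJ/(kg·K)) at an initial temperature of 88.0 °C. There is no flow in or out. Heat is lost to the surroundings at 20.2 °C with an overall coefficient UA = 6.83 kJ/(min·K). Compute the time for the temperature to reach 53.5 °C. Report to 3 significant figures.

Unsteady energy balance on the tank contents: M c_p dT/dt = −UA(T − T_amb).
τ = M c_p/UA = 467.59 min; T_ss = T_amb = 20.200 °C.
T(t) = T_ss + (T₀ − T_ss)e^(−t/τ); set T = 53.5:
t = −τ ln[(T − T_ss)/(T₀ − T_ss)] = −467.59 · ln(0.49115) = 332.46 min.

332 min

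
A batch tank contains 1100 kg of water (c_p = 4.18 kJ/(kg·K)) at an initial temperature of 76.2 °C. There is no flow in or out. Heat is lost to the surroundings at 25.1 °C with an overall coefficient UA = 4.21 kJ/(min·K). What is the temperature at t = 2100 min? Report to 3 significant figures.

32.6 °C

Unsteady energy balance on the tank contents: M c_p dT/dt = −UA(T − T_amb).
dT/dt = (T_ss − T)/τ with T_ss = T_amb = 25.100 °C, τ = M c_p/UA = 1100·4.18/4.21 = 1092.2 min.
T approaches T_ss exponentially: T(t) = T_ss + (T₀ − T_ss) e^(−t/τ).
T(2100) = 25.100 + (51.100)·0.14620 = 32.571 °C.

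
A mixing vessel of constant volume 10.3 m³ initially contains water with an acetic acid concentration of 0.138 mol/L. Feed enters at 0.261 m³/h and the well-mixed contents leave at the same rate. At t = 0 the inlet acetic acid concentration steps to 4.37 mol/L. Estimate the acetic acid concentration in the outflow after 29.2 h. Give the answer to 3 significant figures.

2.35 mol/L

Unsteady species balance (constant V, well mixed): V dC/dt = Q(C_in − C).
Rewrite as dC/dt + C/τ = C_in/τ, τ = V/Q = 39.464 h.
Solution: C(t) = C_in + (C₀ − C_in) e^(−t/τ).
C(29.2) = 4.37 + (0.138 − 4.37)·e^(−29.2/39.464) = 4.37 + (-4.2320)·0.47715 = 2.3507 mol/L.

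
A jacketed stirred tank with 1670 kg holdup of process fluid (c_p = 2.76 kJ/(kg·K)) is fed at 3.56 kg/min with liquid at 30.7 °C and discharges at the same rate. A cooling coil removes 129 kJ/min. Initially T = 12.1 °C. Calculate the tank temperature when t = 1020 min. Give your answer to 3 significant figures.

16.9 °C

First-law balance (no shaft work): M c_p dT/dt = ṁ c_p (T_in − T) − 129.
Rearrange: dT/dt = (T_ss − T)/τ with τ = M/ṁ = 469.10 min and T_ss = T_in − Q̇/(ṁ c_p) = 17.571 °C.
Integrating: T(t) = T_ss + (T₀ − T_ss) e^(−t/τ).
T(1020) = 17.571 + (-5.4710)·e^(−1020/469.10) = 17.571 + (-5.4710)·0.11368 = 16.949 °C.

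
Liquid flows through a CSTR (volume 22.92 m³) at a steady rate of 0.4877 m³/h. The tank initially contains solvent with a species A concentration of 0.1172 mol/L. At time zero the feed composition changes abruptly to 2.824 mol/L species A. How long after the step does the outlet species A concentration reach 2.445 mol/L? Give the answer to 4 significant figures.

Species balance: V dC/dt = Q(C_in − C) ⇒ τ = V/Q = 46.9961 h.
C(t) = C_in + (C₀ − C_in) e^(−t/τ). Set C = 2.445 and solve for t:
e^(−t/τ) = (C − C_in)/(C₀ − C_in) = (2.445 − 2.824)/(0.1172 − 2.824) = 0.140018
t = −τ ln(…) = 46.9961 × 1.96599 = 92.3937 h.

92.39 h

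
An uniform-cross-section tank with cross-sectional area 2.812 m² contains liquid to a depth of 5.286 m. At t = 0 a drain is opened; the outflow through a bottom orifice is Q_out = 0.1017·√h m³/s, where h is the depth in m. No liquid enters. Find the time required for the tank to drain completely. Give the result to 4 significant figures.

127.1 s

Accumulation of liquid (constant cross-section A): A dh/dt = −0.1017 √h.
∫ h^(−1/2) dh = −(0.1017/A) ∫ dt, giving 2√h = 2√h₀ − (0.1017/A) t.
Tank is empty when √h = 0: t_empty = 2A√h₀/0.1017.
t_empty = 2·2.812·√5.286/0.1017 = 5.62400·2.29913/0.1017 = 127.142 s.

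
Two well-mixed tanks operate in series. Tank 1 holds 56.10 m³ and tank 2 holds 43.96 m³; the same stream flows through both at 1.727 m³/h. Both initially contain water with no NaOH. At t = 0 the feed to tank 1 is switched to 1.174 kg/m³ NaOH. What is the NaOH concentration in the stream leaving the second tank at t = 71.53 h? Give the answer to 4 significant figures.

Time constants: τᵢ = Vᵢ/Q for each well-mixed tank.
τ₁ = 56.10/1.727 = 32.4841 h; τ₂ = 43.96/1.727 = 25.4545 h.
Tank 1: C₁ = C_in(1 − e^(−t/τ₁)). Tank 2 (τ₁ ≠ τ₂): C₂ = C_in[1 − (τ₁ e^(−t/τ₁) − τ₂ e^(−t/τ₂))/(τ₁ − τ₂)].
At t = 71.53: e^(−t/τ₁) = 0.110582, e^(−t/τ₂) = 0.0601985.
C₂ = 1.174·[1 − (32.4841·0.110582 − 25.4545·0.0601985)/(7.02953)] = 1.174·0.706977 = 0.829991 kg/m³.

0.8300 kg/m³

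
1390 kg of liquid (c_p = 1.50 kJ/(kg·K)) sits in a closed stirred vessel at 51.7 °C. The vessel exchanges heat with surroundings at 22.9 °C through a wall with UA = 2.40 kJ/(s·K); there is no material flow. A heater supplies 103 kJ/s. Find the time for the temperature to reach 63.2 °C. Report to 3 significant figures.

M c_p dT/dt = −UA(T − T_amb) + Q̇.
τ = M c_p/UA = 868.75 s; T_ss = T_amb + Q̇/UA = 22.9 + 103/2.40 = 65.817 °C.
T(t) = T_ss + (T₀ − T_ss)e^(−t/τ); set T = 63.2:
t = −τ ln[(T − T_ss)/(T₀ − T_ss)] = −868.75 · ln(0.18536) = 1464.2 s.

1460 s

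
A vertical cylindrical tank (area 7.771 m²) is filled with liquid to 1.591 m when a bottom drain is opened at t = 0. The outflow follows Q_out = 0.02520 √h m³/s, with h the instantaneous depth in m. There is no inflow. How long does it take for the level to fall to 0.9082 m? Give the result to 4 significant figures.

190.2 s

Mass balance (ρ constant): A dh/dt = −0.02520 √h.
This is separable: 2 d(√h)/dt = −0.02520/A, so √h = √h₀ − (0.02520/(2A)) t.
t = 2A(√h₀ − √h)/0.02520 = 2·7.771·(√1.591 − √0.9082)/0.02520
  = 15.5420 × (1.26135 − 0.952995) / 0.02520 = 190.176 s.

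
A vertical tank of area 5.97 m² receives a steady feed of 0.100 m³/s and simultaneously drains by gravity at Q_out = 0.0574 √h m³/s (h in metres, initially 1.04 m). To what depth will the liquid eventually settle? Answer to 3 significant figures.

3.04 m

Unsteady balance on liquid volume: A dh/dt = Q_in − 0.0574 √h. At steady state dh/dt = 0:
Q_in = 0.0574 √h_ss ⇒ √h_ss = 0.100/0.0574 = 1.7422.
h_ss = 1.7422² = 3.0351 m. (Since h₀ = 1.04 m < h_ss, the level will rise toward this value.)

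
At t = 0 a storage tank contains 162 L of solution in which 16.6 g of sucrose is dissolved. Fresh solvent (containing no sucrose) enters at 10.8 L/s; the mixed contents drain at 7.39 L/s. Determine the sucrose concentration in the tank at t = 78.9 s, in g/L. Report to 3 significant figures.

0.00462 g/L

Let m(t) be the amount of sucrose. Volume: V(t) = V₀ + (Q_in − Q_out) t = 162 + 3.4100 t; V(78.9) = 431.05 L.
Species balance (pure solvent in): dm/dt = −Q_out · m/V(t).
dm/m = −Q_out dt/(V₀ + 3.4100 t); integrating gives ln(m/m₀) = −(Q_out/(Q_in−Q_out)) ln(V/V₀).
m = m₀ (V₀/V)^(Q_out/(Q_in−Q_out)) = 16.6 × (162/431.05)^(2.1672) = 1.9909 g.
C = m/V = 1.9909/431.05 = 0.0046187 g/L.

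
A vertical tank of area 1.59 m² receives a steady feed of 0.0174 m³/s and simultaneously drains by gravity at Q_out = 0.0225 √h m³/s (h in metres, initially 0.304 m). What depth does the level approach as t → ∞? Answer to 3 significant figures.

Level balance: A dh/dt = 0.0174 − 0.0225 √h. Setting dh/dt = 0:
Q_in = 0.0225 √h_ss ⇒ √h_ss = 0.0174/0.0225 = 0.77333.
h_ss = 0.77333² = 0.59804 m. (Since h₀ = 0.304 m < h_ss, the level will rise toward this value.)

0.598 m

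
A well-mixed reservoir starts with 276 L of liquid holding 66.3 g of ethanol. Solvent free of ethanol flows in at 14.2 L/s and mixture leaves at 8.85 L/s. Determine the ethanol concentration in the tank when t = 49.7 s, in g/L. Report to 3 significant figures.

Let m(t) be the amount of ethanol. Volume: V(t) = V₀ + (Q_in − Q_out) t = 276 + 5.3500 t; V(49.7) = 541.89 L.
No ethanol enters, so dm/dt = −Q_out · (m/V).
Separate: dm/m = −Q_out dt/V(t) ⇒ ln(m/m₀) = −(Q_out/(Q_in−Q_out)) ln(V/V₀).
m = m₀ (V₀/V)^(Q_out/(Q_in−Q_out)) = 66.3 × (276/541.89)^(1.6542) = 21.718 g.
C = m/V = 21.718/541.89 = 0.040078 g/L.

0.0401 g/L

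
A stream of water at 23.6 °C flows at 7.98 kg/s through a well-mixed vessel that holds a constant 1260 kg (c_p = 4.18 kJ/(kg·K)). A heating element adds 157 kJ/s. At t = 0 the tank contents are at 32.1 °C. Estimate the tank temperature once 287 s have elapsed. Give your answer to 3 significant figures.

28.9 °C

Energy balance: M c_p dT/dt = ṁ c_p (T_in − T) + 157.
Rearrange: dT/dt = (T_ss − T)/τ with τ = M/ṁ = 157.89 s and T_ss = T_in + Q̇/(ṁ c_p) = 28.307 °C.
This is linear first-order; T(t) = T_ss + (T₀ − T_ss) e^(−t/τ).
T(287) = 28.307 + (3.7933)·e^(−287/157.89) = 28.307 + (3.7933)·0.16240 = 28.923 °C.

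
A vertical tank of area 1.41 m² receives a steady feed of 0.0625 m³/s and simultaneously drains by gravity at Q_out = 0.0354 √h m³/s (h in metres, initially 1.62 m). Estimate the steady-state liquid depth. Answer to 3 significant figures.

3.12 m

Level balance: A dh/dt = 0.0625 − 0.0354 √h. Setting dh/dt = 0:
Q_in = 0.0354 √h_ss ⇒ √h_ss = 0.0625/0.0354 = 1.7655.
h_ss = 1.7655² = 3.1171 m. (Since h₀ = 1.62 m < h_ss, the level will rise toward this value.)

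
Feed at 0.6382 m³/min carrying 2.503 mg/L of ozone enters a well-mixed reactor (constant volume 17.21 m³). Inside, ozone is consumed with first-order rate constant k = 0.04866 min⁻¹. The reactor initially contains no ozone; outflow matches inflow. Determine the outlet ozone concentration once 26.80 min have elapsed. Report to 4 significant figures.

V dC/dt = Q(C_in − C) − k V C.
This is linear with rate a = Q/V + k = 0.0857431 min⁻¹.
C_ss = Q C_in/(Q + kV) = 1.08252 mg/L; C(t) = C_ss + (C₀ − C_ss) e^(−a t).
C(26.80) = 1.08252 + (-1.08252)·e^(−0.0857431·26.80) = 1.08252 + (-1.08252)·0.100468 = 0.973765 mg/L.

0.9738 mg/L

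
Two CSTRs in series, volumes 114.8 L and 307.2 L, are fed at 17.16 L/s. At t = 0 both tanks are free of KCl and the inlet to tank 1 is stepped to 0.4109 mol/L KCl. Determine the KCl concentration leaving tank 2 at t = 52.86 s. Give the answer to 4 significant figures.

Each tank obeys Vᵢ dCᵢ/dt = Q(Cᵢ₋₁ − Cᵢ), so τᵢ = Vᵢ/Q.
τ₁ = 114.8/17.16 = 6.68998 s; τ₂ = 307.2/17.16 = 17.9021 s.
Tank 1: C₁ = C_in(1 − e^(−t/τ₁)). Tank 2 (τ₁ ≠ τ₂): C₂ = C_in[1 − (τ₁ e^(−t/τ₁) − τ₂ e^(−t/τ₂))/(τ₁ − τ₂)].
At t = 52.86: e^(−t/τ₁) = 0.000370235, e^(−t/τ₂) = 0.0521972.
C₂ = 0.4109·[1 − (6.68998·0.000370235 − 17.9021·0.0521972)/(-11.2121)] = 0.4109·0.916879 = 0.376746 mol/L.

0.3767 mol/L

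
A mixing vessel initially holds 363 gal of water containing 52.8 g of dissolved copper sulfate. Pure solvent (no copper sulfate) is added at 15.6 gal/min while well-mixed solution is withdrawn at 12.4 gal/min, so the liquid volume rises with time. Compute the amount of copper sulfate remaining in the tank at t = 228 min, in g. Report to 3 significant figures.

0.738 g

Total volume: dV/dt = Q_in − Q_out = 3.2000 gal/min, so V(t) = 363 + 3.2000 t and V(228) = 1092.6 gal.
Species balance (pure solvent in): dm/dt = −Q_out · m/V(t).
Separate: dm/m = −Q_out dt/V(t) ⇒ ln(m/m₀) = −(Q_out/(Q_in−Q_out)) ln(V/V₀).
m = m₀ (V₀/V)^(Q_out/(Q_in−Q_out)) = 52.8 × (363/1092.6)^(3.8750) = 0.73830 g.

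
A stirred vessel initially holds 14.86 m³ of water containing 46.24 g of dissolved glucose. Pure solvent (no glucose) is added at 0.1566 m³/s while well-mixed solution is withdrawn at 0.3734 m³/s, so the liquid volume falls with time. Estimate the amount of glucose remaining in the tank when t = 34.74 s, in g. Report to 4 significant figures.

13.68 g

Total volume: dV/dt = Q_in − Q_out = -0.216800 m³/s, so V(t) = 14.86 − 0.216800 t and V(34.74) = 7.32837 m³.
Solute balance: dm/dt = 0 − Q_out C = −Q_out m/V(t).
Separate: dm/m = −Q_out dt/V(t) ⇒ ln(m/m₀) = −(Q_out/(Q_in−Q_out)) ln(V/V₀).
m = m₀ (V₀/V)^(Q_out/(Q_in−Q_out)) = 46.24 × (14.86/7.32837)^(-1.72232) = 13.6850 g.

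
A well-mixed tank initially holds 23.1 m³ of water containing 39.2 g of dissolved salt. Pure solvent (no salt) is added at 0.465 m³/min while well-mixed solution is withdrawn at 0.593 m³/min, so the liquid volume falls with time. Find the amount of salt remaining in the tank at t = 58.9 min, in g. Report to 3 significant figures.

6.29 g

Total volume: dV/dt = Q_in − Q_out = -0.12800 m³/min, so V(t) = 23.1 − 0.12800 t and V(58.9) = 15.561 m³.
Species balance (pure solvent in): dm/dt = −Q_out · m/V(t).
dm/m = −Q_out dt/(V₀ − 0.12800 t); integrating gives ln(m/m₀) = −(Q_out/(Q_in−Q_out)) ln(V/V₀).
m = m₀ (V₀/V)^(Q_out/(Q_in−Q_out)) = 39.2 × (23.1/15.561)^(-4.6328) = 6.2862 g.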